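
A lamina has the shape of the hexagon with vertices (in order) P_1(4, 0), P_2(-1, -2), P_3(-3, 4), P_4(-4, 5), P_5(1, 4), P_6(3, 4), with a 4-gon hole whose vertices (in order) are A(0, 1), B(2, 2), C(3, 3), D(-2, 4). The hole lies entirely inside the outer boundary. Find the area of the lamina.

24

Outer boundary:
Cross-terms: -8, -10, 1, -21, -8, -16  ⇒  Σ = -62
Area = |Σ|/2 = 31.
Hole:
Σ = (-2) + (0) + (18) + (-2) = 14
Area = |Σ|/2 = 7.
Net area = 31 − 7 = 24.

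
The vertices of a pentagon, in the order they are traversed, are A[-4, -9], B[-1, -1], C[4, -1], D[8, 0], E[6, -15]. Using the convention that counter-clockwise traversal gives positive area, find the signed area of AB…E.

-113

Cross-terms: -5, 5, 8, -120, -114  ⇒  Σ = -226
Signed area = Σ/2 = -113 (negative ⇒ clockwise traversal).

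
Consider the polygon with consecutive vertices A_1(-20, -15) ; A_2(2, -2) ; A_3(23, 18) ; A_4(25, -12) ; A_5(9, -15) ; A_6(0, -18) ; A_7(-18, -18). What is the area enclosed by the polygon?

Apply Gauss's area formula: 2A = Σ (x_i·y_{i+1} − x_{i+1}·y_i), indices taken mod 7.
Cross-terms: 70, 82, -726, -267, -162, -324, -90  ⇒  Σ = -1417
Area = |Σ|/2 = 708.5.

708.5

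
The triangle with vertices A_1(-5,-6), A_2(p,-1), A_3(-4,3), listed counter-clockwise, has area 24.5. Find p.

Write out the shoelace sum; only the two edges meeting at A_2 involve p:
2·Area = [((-5)·(-1) − p·(-6)) + (p·3 − (-4)·(-1))] + 39
       = 9·p + 40 = 49
⇒ p = 1.

1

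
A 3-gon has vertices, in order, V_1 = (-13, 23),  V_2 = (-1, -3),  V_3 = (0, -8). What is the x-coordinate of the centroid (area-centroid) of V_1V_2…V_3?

-14/3

Apply the surveyor's formula. First the cross-terms c_i = x_i·y_{i+1} − x_{i+1}·y_i:
  62, 8, -104  ⇒  2A = -34, A = -17.
Then Σ (x_i + x_{i+1})·c_i = 476, so x̄ = 476 / (6·(-17)) = -14/3.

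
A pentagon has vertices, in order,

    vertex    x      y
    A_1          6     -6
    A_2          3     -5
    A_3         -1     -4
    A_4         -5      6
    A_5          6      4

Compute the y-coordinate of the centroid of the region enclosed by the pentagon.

Apply the shoelace formula. First the cross-terms c_i = x_i·y_{i+1} − x_{i+1}·y_i:
  -12, -17, -26, -56, -60  ⇒  2A = -171, A = -85.5.
Then Σ (y_i + y_{i+1})·c_i = -207, so ȳ = -207 / (6·(-85.5)) = 23/57.

23/57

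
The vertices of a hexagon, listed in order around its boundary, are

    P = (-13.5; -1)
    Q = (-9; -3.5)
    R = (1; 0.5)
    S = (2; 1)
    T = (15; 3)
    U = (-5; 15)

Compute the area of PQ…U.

237.875

Apply the shoelace (surveyor's) formula: 2A = Σ (x_i·y_{i+1} − x_{i+1}·y_i), indices taken mod 6.
Σ = (38.25) + (-1) + (0) + (-9) + (240) + (207.5) = 475.75
Area = |Σ|/2 = 237.875.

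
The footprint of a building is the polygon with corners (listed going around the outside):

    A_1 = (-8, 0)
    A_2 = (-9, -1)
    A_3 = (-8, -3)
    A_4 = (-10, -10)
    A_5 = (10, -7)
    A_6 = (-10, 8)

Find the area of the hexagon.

Σ = (8) + (19) + (50) + (170) + (10) + (64) = 321
Area = |Σ|/2 = 160.5.

160.5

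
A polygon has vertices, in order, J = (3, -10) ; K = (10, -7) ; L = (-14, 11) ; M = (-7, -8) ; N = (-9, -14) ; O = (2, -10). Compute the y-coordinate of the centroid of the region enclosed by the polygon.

-722/217

Apply the shoelace formula. First the cross-terms c_i = x_i·y_{i+1} − x_{i+1}·y_i:
  79, 12, 189, 26, 118, 10  ⇒  2A = 434, A = 217.
Then Σ (y_i + y_{i+1})·c_i = -4332, so ȳ = -4332 / (6·217) = -722/217.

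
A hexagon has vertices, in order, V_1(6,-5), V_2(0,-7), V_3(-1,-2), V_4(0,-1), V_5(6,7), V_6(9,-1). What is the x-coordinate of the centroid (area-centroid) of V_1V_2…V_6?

Apply the shoelace formula. First the cross-terms c_i = x_i·y_{i+1} − x_{i+1}·y_i:
  -42, -7, 1, 6, -69, -39  ⇒  2A = -150, A = -75.
Then Σ (x_i + x_{i+1})·c_i = -1830, so x̄ = -1830 / (6·(-75)) = 61/15.

61/15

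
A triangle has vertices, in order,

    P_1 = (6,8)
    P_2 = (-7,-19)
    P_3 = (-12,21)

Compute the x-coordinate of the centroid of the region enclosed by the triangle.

Apply the shoelace (surveyor's) formula. First the cross-terms c_i = x_i·y_{i+1} − x_{i+1}·y_i:
  -58, -375, -222  ⇒  2A = -655, A = -327.5.
Then Σ (x_i + x_{i+1})·c_i = 8515, so x̄ = 8515 / (6·(-327.5)) = -13/3.

-13/3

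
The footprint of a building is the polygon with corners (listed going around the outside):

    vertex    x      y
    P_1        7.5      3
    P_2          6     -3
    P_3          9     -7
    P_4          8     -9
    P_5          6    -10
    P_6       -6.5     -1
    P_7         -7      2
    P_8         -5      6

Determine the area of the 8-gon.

P_1→P_2: (7.5)(-3) − (6)(3) = -40.5
P_2→P_3: (6)(-7) − (9)(-3) = -15
P_3→P_4: (9)(-9) − (8)(-7) = -25
P_4→P_5: (8)(-10) − (6)(-9) = -26
P_5→P_6: (6)(-1) − (-6.5)(-10) = -71
P_6→P_7: (-6.5)(2) − (-7)(-1) = -20
P_7→P_8: (-7)(6) − (-5)(2) = -32
P_8→P_1: (-5)(3) − (7.5)(6) = -60
Σ = -289.5
Area = |Σ|/2 = 144.75.

144.75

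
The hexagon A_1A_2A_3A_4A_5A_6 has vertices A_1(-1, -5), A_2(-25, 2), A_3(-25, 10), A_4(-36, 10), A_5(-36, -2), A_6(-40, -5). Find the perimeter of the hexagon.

|A_1A_2| = √((-24)² + (7)²) = √625 = 25
|A_2A_3| = √((0)² + (8)²) = √64 = 8
|A_3A_4| = √((-11)² + (0)²) = √121 = 11
|A_4A_5| = √((0)² + (-12)²) = √144 = 12
|A_5A_6| = √((-4)² + (-3)²) = √25 = 5
|A_6A_1| = √((39)² + (0)²) = √1521 = 39
Perimeter = 25 + 8 + 11 + 12 + 5 + 39 = 100.

100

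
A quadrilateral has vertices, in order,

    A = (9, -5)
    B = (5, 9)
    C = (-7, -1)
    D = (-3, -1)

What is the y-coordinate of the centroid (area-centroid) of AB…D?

Apply the shoelace (surveyor's) formula. First the cross-terms c_i = x_i·y_{i+1} − x_{i+1}·y_i:
  106, 58, 4, 24  ⇒  2A = 192, A = 96.
Then Σ (y_i + y_{i+1})·c_i = 736, so ȳ = 736 / (6·96) = 23/18.

23/18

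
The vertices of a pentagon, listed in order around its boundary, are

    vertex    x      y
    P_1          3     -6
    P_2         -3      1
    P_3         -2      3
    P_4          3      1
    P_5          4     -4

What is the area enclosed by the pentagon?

Apply the surveyor's formula: 2A = Σ (x_i·y_{i+1} − x_{i+1}·y_i), indices taken mod 5.
Σ = (-15) + (-7) + (-11) + (-16) + (-12) = -61
Area = |Σ|/2 = 30.5.

30.5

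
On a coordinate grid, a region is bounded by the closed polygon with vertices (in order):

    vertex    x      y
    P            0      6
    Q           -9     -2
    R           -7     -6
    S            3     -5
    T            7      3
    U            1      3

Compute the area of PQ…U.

Apply the surveyor's formula: 2A = Σ (x_i·y_{i+1} − x_{i+1}·y_i), indices taken mod 6.
P→Q: (0)(-2) − (-9)(6) = 54
Q→R: (-9)(-6) − (-7)(-2) = 40
R→S: (-7)(-5) − (3)(-6) = 53
S→T: (3)(3) − (7)(-5) = 44
T→U: (7)(3) − (1)(3) = 18
U→P: (1)(6) − (0)(3) = 6
Σ = 215
Area = |Σ|/2 = 107.5.

107.5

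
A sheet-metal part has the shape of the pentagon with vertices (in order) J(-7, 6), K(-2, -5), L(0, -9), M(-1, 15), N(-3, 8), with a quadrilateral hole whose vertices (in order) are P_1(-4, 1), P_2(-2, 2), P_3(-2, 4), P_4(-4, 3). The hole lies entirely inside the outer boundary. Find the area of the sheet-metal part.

61.5

Outer boundary:
Cross-terms: 47, 18, -9, 37, 38  ⇒  Σ = 131
Area = |Σ|/2 = 65.5.
Hole:
Σ = (-6) + (-4) + (10) + (8) = 8
Area = |Σ|/2 = 4.
Net area = 65.5 − 4 = 61.5.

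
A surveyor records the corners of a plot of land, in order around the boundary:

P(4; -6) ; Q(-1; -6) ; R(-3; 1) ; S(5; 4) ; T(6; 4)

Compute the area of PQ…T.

61

Apply the shoelace (surveyor's) formula: 2A = Σ (x_i·y_{i+1} − x_{i+1}·y_i), indices taken mod 5.
P→Q: (4)(-6) − (-1)(-6) = -30
Q→R: (-1)(1) − (-3)(-6) = -19
R→S: (-3)(4) − (5)(1) = -17
S→T: (5)(4) − (6)(4) = -4
T→P: (6)(-6) − (4)(4) = -52
Σ = -122
Area = |Σ|/2 = 61.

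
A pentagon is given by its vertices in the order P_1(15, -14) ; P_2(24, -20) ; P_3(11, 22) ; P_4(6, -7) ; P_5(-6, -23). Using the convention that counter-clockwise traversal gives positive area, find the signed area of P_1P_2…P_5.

Apply the shoelace (surveyor's) formula: 2A = Σ (x_i·y_{i+1} − x_{i+1}·y_i), indices taken mod 5.
Cross-terms: 36, 748, -209, -180, 429  ⇒  Σ = 824
Signed area = Σ/2 = 412 (positive ⇒ counter-clockwise traversal).

412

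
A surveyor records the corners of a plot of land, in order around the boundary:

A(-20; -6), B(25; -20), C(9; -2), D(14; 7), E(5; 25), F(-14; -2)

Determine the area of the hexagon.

Cross-terms: 550, 130, 91, 315, 340, 44  ⇒  Σ = 1470
Area = |Σ|/2 = 735.

735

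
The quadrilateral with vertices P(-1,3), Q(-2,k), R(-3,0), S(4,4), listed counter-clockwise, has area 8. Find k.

3

The doubled signed area Σ (x_i y_{i+1} − x_{i+1} y_i) is linear in k.
With k=0 it equals 10; the coefficient of k is 2 (from the two edges through Q).
So 2·k + 10 = 2·8 = 16 ⇒ k = 3.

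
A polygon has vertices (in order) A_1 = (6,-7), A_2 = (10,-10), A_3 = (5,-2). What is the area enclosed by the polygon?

Apply the shoelace formula: 2A = Σ (x_i·y_{i+1} − x_{i+1}·y_i), indices taken mod 3.
Σ = (10) + (30) + (-23) = 17
Area = |Σ|/2 = 8.5.

8.5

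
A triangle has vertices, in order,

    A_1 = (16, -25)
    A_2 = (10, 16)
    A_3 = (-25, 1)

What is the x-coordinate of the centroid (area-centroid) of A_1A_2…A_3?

1/3

Apply Gauss's area formula. First the cross-terms c_i = x_i·y_{i+1} − x_{i+1}·y_i:
  506, 410, 609  ⇒  2A = 1525, A = 762.5.
Then Σ (x_i + x_{i+1})·c_i = 1525, so x̄ = 1525 / (6·762.5) = 1/3.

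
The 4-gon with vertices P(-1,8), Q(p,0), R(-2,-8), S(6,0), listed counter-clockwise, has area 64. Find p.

Write out the shoelace sum; only the two edges meeting at Q involve p:
2·Area = [((-1)·0 − p·8) + (p·(-8) − (-2)·0)] + 96
       = -16·p + 96 = 128
⇒ p = -2.

-2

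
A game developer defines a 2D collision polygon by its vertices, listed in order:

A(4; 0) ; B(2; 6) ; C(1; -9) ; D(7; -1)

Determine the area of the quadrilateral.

Apply the shoelace formula: 2A = Σ (x_i·y_{i+1} − x_{i+1}·y_i), indices taken mod 4.
Σ = (24) + (-24) + (62) + (4) = 66
Area = |Σ|/2 = 33.

33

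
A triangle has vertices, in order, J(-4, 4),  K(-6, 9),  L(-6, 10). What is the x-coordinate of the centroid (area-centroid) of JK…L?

Apply the shoelace (surveyor's) formula. First the cross-terms c_i = x_i·y_{i+1} − x_{i+1}·y_i:
  -12, -6, 16  ⇒  2A = -2, A = -1.
Then Σ (x_i + x_{i+1})·c_i = 32, so x̄ = 32 / (6·(-1)) = -16/3.

-16/3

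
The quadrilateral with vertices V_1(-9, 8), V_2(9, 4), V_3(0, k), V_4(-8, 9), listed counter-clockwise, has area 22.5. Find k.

Write out the shoelace sum; only the two edges meeting at V_3 involve k:
2·Area = [(9·k − 0·4) + (0·9 − (-8)·k)] + -91
       = 17·k + -91 = 45
⇒ k = 8.

8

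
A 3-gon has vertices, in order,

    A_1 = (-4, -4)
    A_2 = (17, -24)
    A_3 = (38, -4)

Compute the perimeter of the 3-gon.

|A_1A_2| = √((21)² + (-20)²) = √841 = 29
|A_2A_3| = √((21)² + (20)²) = √841 = 29
|A_3A_1| = √((-42)² + (0)²) = √1764 = 42
Perimeter = 29 + 29 + 42 = 100.

100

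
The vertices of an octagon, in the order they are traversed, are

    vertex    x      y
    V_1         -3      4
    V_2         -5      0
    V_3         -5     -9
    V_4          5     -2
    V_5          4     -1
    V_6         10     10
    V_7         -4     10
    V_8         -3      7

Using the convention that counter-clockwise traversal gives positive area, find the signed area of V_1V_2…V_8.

162

Σ = (20) + (45) + (55) + (3) + (50) + (140) + (2) + (9) = 324
Signed area = Σ/2 = 162 (positive ⇒ counter-clockwise traversal).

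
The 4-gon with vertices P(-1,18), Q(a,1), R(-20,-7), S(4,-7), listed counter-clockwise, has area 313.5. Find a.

-15

The doubled signed area Σ (x_i y_{i+1} − x_{i+1} y_i) is linear in a.
With a=0 it equals 252; the coefficient of a is -25 (from the two edges through Q).
So -25·a + 252 = 2·313.5 = 627 ⇒ a = -15.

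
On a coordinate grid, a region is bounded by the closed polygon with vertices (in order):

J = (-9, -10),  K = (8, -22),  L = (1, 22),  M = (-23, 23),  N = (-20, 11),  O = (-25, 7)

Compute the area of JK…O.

Apply the shoelace formula: 2A = Σ (x_i·y_{i+1} − x_{i+1}·y_i), indices taken mod 6.
Σ = (278) + (198) + (529) + (207) + (135) + (313) = 1660
Area = |Σ|/2 = 830.

830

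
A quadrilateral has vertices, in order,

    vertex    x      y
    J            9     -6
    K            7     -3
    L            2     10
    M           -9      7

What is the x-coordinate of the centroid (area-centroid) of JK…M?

98/279

Apply the shoelace (surveyor's) formula. First the cross-terms c_i = x_i·y_{i+1} − x_{i+1}·y_i:
  15, 76, 104, -9  ⇒  2A = 186, A = 93.
Then Σ (x_i + x_{i+1})·c_i = 196, so x̄ = 196 / (6·93) = 98/279.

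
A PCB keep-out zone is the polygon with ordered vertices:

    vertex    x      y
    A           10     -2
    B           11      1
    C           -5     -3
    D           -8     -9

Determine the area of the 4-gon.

65.5

Apply the surveyor's formula: 2A = Σ (x_i·y_{i+1} − x_{i+1}·y_i), indices taken mod 4.
Σ = (32) + (-28) + (21) + (106) = 131
Area = |Σ|/2 = 65.5.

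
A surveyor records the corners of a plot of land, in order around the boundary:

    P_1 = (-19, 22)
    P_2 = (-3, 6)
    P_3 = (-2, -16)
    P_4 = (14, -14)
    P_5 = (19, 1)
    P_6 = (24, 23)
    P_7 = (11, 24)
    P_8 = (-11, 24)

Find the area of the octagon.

1011

Apply the surveyor's formula: 2A = Σ (x_i·y_{i+1} − x_{i+1}·y_i), indices taken mod 8.
Σ = (-48) + (60) + (252) + (280) + (413) + (323) + (528) + (214) = 2022
Area = |Σ|/2 = 1011.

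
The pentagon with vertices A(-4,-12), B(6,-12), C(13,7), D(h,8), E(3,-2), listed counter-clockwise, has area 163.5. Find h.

3

The doubled signed area Σ (x_i y_{i+1} − x_{i+1} y_i) is linear in h.
With h=0 it equals 354; the coefficient of h is -9 (from the two edges through D).
So -9·h + 354 = 2·163.5 = 327 ⇒ h = 3.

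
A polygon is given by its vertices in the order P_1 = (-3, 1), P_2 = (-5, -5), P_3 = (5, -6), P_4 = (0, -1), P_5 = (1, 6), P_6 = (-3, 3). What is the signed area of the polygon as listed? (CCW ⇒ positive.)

49

Apply Gauss's area formula: 2A = Σ (x_i·y_{i+1} − x_{i+1}·y_i), indices taken mod 6.
Cross-terms: 20, 55, -5, 1, 21, 6  ⇒  Σ = 98
Signed area = Σ/2 = 49 (positive ⇒ counter-clockwise traversal).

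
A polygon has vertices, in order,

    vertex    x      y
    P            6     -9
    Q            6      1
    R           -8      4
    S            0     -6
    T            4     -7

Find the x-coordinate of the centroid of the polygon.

Apply the shoelace (surveyor's) formula. First the cross-terms c_i = x_i·y_{i+1} − x_{i+1}·y_i:
  60, 32, 48, 24, 6  ⇒  2A = 170, A = 85.
Then Σ (x_i + x_{i+1})·c_i = 428, so x̄ = 428 / (6·85) = 214/255.

214/255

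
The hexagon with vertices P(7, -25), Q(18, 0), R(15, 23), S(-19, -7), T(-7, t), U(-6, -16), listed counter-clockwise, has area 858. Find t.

-15

The doubled signed area Σ (x_i y_{i+1} − x_{i+1} y_i) is linear in t.
With t=0 it equals 1521; the coefficient of t is -13 (from the two edges through T).
So -13·t + 1521 = 2·858 = 1716 ⇒ t = -15.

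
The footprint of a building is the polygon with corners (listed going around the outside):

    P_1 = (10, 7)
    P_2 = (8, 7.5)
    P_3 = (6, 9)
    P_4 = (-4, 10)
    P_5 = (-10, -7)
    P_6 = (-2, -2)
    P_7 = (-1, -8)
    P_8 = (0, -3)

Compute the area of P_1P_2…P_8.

161.5

Apply the shoelace (surveyor's) formula: 2A = Σ (x_i·y_{i+1} − x_{i+1}·y_i), indices taken mod 8.
Σ = (19) + (27) + (96) + (128) + (6) + (14) + (3) + (30) = 323
Area = |Σ|/2 = 161.5.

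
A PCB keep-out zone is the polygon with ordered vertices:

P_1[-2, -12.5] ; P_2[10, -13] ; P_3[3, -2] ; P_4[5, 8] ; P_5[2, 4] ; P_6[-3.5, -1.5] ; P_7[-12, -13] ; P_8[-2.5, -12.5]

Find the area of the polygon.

Apply the surveyor's formula: 2A = Σ (x_i·y_{i+1} − x_{i+1}·y_i), indices taken mod 8.
P_1→P_2: (-2)(-13) − (10)(-12.5) = 151
P_2→P_3: (10)(-2) − (3)(-13) = 19
P_3→P_4: (3)(8) − (5)(-2) = 34
P_4→P_5: (5)(4) − (2)(8) = 4
P_5→P_6: (2)(-1.5) − (-3.5)(4) = 11
P_6→P_7: (-3.5)(-13) − (-12)(-1.5) = 27.5
P_7→P_8: (-12)(-12.5) − (-2.5)(-13) = 117.5
P_8→P_1: (-2.5)(-12.5) − (-2)(-12.5) = 6.25
Σ = 370.25
Area = |Σ|/2 = 185.125.

185.125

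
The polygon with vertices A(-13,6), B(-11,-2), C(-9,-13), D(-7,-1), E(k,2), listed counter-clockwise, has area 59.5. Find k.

-4

Write out the shoelace sum; only the two edges meeting at E involve k:
2·Area = [((-7)·2 − k·(-1)) + (k·6 − (-13)·2)] + 135
       = 7·k + 147 = 119
⇒ k = -4.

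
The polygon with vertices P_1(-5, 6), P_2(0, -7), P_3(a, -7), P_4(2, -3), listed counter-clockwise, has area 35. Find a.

6

Write out the shoelace sum; only the two edges meeting at P_3 involve a:
2·Area = [(0·(-7) − a·(-7)) + (a·(-3) − 2·(-7))] + 32
       = 4·a + 46 = 70
⇒ a = 6.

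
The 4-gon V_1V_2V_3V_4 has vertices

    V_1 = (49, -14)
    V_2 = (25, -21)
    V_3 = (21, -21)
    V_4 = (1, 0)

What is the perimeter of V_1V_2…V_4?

|V_1V_2| = √((-24)² + (-7)²) = √625 = 25
|V_2V_3| = √((-4)² + (0)²) = √16 = 4
|V_3V_4| = √((-20)² + (21)²) = √841 = 29
|V_4V_1| = √((48)² + (-14)²) = √2500 = 50
Perimeter = 25 + 4 + 29 + 50 = 108.

108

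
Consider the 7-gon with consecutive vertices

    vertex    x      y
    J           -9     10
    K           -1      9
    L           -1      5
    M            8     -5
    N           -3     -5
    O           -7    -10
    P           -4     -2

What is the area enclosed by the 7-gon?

123

Cross-terms: -71, 4, -35, -55, -5, -26, -58  ⇒  Σ = -246
Area = |Σ|/2 = 123.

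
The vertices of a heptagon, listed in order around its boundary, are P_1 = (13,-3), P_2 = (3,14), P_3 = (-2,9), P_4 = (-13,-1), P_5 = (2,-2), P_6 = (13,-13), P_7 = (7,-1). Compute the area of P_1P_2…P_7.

231.5

Apply the surveyor's formula: 2A = Σ (x_i·y_{i+1} − x_{i+1}·y_i), indices taken mod 7.
Σ = (191) + (55) + (119) + (28) + (0) + (78) + (-8) = 463
Area = |Σ|/2 = 231.5.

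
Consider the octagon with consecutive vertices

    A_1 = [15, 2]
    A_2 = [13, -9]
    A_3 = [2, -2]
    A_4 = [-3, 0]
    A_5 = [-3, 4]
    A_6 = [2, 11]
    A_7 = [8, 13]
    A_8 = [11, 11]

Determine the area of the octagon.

Apply the surveyor's formula: 2A = Σ (x_i·y_{i+1} − x_{i+1}·y_i), indices taken mod 8.
A_1→A_2: (15)(-9) − (13)(2) = -161
A_2→A_3: (13)(-2) − (2)(-9) = -8
A_3→A_4: (2)(0) − (-3)(-2) = -6
A_4→A_5: (-3)(4) − (-3)(0) = -12
A_5→A_6: (-3)(11) − (2)(4) = -41
A_6→A_7: (2)(13) − (8)(11) = -62
A_7→A_8: (8)(11) − (11)(13) = -55
A_8→A_1: (11)(2) − (15)(11) = -143
Σ = -488
Area = |Σ|/2 = 244.

244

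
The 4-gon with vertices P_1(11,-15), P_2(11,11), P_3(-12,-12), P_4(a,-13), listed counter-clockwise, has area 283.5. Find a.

6

Write out the shoelace sum; only the two edges meeting at P_4 involve a:
2·Area = [((-12)·(-13) − a·(-12)) + (a·(-15) − 11·(-13))] + 286
       = -3·a + 585 = 567
⇒ a = 6.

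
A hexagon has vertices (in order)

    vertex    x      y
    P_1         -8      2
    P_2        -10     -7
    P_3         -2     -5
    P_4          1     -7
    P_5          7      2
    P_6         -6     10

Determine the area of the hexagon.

Σ = (76) + (36) + (19) + (51) + (82) + (68) = 332
Area = |Σ|/2 = 166.

166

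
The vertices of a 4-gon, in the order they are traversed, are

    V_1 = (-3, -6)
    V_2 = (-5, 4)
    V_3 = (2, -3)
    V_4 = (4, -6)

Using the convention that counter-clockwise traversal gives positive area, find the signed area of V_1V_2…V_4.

-38.5

V_1→V_2: (-3)(4) − (-5)(-6) = -42
V_2→V_3: (-5)(-3) − (2)(4) = 7
V_3→V_4: (2)(-6) − (4)(-3) = 0
V_4→V_1: (4)(-6) − (-3)(-6) = -42
Σ = -77
Signed area = Σ/2 = -38.5 (negative ⇒ clockwise traversal).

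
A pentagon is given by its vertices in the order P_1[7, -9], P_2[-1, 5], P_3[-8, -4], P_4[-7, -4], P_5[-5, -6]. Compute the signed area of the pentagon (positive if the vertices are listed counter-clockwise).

Apply the shoelace formula: 2A = Σ (x_i·y_{i+1} − x_{i+1}·y_i), indices taken mod 5.
P_1→P_2: (7)(5) − (-1)(-9) = 26
P_2→P_3: (-1)(-4) − (-8)(5) = 44
P_3→P_4: (-8)(-4) − (-7)(-4) = 4
P_4→P_5: (-7)(-6) − (-5)(-4) = 22
P_5→P_1: (-5)(-9) − (7)(-6) = 87
Σ = 183
Signed area = Σ/2 = 91.5 (positive ⇒ counter-clockwise traversal).

91.5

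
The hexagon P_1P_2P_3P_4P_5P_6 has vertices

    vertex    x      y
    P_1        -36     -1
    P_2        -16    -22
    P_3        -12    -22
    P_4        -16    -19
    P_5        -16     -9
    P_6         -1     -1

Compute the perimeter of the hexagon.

|P_1P_2| = √((20)² + (-21)²) = √841 = 29
|P_2P_3| = √((4)² + (0)²) = √16 = 4
|P_3P_4| = √((-4)² + (3)²) = √25 = 5
|P_4P_5| = √((0)² + (10)²) = √100 = 10
|P_5P_6| = √((15)² + (8)²) = √289 = 17
|P_6P_1| = √((-35)² + (0)²) = √1225 = 35
Perimeter = 29 + 4 + 5 + 10 + 17 + 35 = 100.

100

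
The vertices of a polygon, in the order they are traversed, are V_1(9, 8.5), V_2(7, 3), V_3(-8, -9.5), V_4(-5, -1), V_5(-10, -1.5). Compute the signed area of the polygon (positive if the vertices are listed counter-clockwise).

-94.25

Σ = (-32.5) + (-42.5) + (-39.5) + (-2.5) + (-71.5) = -188.5
Signed area = Σ/2 = -94.25 (negative ⇒ clockwise traversal).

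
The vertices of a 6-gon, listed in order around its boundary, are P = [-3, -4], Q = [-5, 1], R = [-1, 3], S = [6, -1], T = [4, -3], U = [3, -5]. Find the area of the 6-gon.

Apply Gauss's area formula: 2A = Σ (x_i·y_{i+1} − x_{i+1}·y_i), indices taken mod 6.
P→Q: (-3)(1) − (-5)(-4) = -23
Q→R: (-5)(3) − (-1)(1) = -14
R→S: (-1)(-1) − (6)(3) = -17
S→T: (6)(-3) − (4)(-1) = -14
T→U: (4)(-5) − (3)(-3) = -11
U→P: (3)(-4) − (-3)(-5) = -27
Σ = -106
Area = |Σ|/2 = 53.

53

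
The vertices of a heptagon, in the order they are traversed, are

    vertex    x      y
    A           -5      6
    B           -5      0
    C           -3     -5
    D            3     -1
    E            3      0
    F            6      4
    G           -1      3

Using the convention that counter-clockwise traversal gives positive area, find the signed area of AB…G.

59.5

Apply the shoelace (surveyor's) formula: 2A = Σ (x_i·y_{i+1} − x_{i+1}·y_i), indices taken mod 7.
Σ = (30) + (25) + (18) + (3) + (12) + (22) + (9) = 119
Signed area = Σ/2 = 59.5 (positive ⇒ counter-clockwise traversal).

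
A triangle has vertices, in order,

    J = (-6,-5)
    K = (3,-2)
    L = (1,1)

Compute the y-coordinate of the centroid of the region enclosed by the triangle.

Apply Gauss's area formula. First the cross-terms c_i = x_i·y_{i+1} − x_{i+1}·y_i:
  27, 5, 1  ⇒  2A = 33, A = 16.5.
Then Σ (y_i + y_{i+1})·c_i = -198, so ȳ = -198 / (6·16.5) = -2.

-2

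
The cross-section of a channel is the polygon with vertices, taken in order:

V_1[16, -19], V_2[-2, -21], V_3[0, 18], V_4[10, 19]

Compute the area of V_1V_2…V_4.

Apply the shoelace (surveyor's) formula: 2A = Σ (x_i·y_{i+1} − x_{i+1}·y_i), indices taken mod 4.
Cross-terms: -374, -36, -180, -494  ⇒  Σ = -1084
Area = |Σ|/2 = 542.

542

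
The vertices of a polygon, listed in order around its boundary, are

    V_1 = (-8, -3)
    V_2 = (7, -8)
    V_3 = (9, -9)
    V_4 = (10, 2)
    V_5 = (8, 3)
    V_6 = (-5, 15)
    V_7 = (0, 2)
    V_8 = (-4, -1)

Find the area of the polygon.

176.5

Apply the shoelace (surveyor's) formula: 2A = Σ (x_i·y_{i+1} − x_{i+1}·y_i), indices taken mod 8.
V_1→V_2: (-8)(-8) − (7)(-3) = 85
V_2→V_3: (7)(-9) − (9)(-8) = 9
V_3→V_4: (9)(2) − (10)(-9) = 108
V_4→V_5: (10)(3) − (8)(2) = 14
V_5→V_6: (8)(15) − (-5)(3) = 135
V_6→V_7: (-5)(2) − (0)(15) = -10
V_7→V_8: (0)(-1) − (-4)(2) = 8
V_8→V_1: (-4)(-3) − (-8)(-1) = 4
Σ = 353
Area = |Σ|/2 = 176.5.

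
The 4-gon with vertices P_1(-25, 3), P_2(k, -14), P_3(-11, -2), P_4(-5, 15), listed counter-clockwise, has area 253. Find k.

Write out the shoelace sum; only the two edges meeting at P_2 involve k:
2·Area = [((-25)·(-14) − k·3) + (k·(-2) − (-11)·(-14))] + 185
       = -5·k + 381 = 506
⇒ k = -25.

-25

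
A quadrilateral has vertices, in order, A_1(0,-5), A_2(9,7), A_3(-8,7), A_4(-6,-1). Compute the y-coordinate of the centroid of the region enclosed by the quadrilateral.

469/183

Apply Gauss's area formula. First the cross-terms c_i = x_i·y_{i+1} − x_{i+1}·y_i:
  45, 119, 50, 30  ⇒  2A = 244, A = 122.
Then Σ (y_i + y_{i+1})·c_i = 1876, so ȳ = 1876 / (6·122) = 469/183.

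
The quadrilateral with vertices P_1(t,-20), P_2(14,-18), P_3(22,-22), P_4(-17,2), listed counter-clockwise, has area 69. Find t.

The doubled signed area Σ (x_i y_{i+1} − x_{i+1} y_i) is linear in t.
With t=0 it equals 378; the coefficient of t is -20 (from the two edges through P_1).
So -20·t + 378 = 2·69 = 138 ⇒ t = 12.

12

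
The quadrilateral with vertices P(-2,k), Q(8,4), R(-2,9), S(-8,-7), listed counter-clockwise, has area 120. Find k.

-6

Write out the shoelace sum; only the two edges meeting at P involve k:
2·Area = [((-8)·k − (-2)·(-7)) + ((-2)·4 − 8·k)] + 166
       = -16·k + 144 = 240
⇒ k = -6.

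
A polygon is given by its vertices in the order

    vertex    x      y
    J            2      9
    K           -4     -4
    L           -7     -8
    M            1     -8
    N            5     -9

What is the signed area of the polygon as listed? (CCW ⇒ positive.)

Σ = (28) + (4) + (64) + (31) + (63) = 190
Signed area = Σ/2 = 95 (positive ⇒ counter-clockwise traversal).

95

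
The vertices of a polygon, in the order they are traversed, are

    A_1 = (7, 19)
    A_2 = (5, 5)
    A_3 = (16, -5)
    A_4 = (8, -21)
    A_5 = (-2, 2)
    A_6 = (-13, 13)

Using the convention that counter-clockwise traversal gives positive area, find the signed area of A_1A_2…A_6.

-412.5

A_1→A_2: (7)(5) − (5)(19) = -60
A_2→A_3: (5)(-5) − (16)(5) = -105
A_3→A_4: (16)(-21) − (8)(-5) = -296
A_4→A_5: (8)(2) − (-2)(-21) = -26
A_5→A_6: (-2)(13) − (-13)(2) = 0
A_6→A_1: (-13)(19) − (7)(13) = -338
Σ = -825
Signed area = Σ/2 = -412.5 (negative ⇒ clockwise traversal).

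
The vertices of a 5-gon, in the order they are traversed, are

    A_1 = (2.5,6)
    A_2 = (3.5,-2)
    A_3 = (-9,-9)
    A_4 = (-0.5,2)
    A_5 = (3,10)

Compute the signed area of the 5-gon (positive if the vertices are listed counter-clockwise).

Apply the surveyor's formula: 2A = Σ (x_i·y_{i+1} − x_{i+1}·y_i), indices taken mod 5.
Σ = (-26) + (-49.5) + (-22.5) + (-11) + (-7) = -116
Signed area = Σ/2 = -58 (negative ⇒ clockwise traversal).

-58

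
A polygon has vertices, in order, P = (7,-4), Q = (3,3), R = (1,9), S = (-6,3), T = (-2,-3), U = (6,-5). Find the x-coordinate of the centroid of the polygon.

68/177

Apply the shoelace (surveyor's) formula. First the cross-terms c_i = x_i·y_{i+1} − x_{i+1}·y_i:
  33, 24, 57, 24, 28, 11  ⇒  2A = 177, A = 88.5.
Then Σ (x_i + x_{i+1})·c_i = 204, so x̄ = 204 / (6·88.5) = 68/177.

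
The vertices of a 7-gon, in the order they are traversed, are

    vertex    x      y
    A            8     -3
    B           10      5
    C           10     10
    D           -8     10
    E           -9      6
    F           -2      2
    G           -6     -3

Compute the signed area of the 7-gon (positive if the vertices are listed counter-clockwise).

198

Σ = (70) + (50) + (180) + (42) + (-6) + (18) + (42) = 396
Signed area = Σ/2 = 198 (positive ⇒ counter-clockwise traversal).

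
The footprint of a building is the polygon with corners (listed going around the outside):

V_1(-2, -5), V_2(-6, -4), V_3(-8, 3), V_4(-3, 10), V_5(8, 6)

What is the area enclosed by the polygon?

Apply Gauss's area formula: 2A = Σ (x_i·y_{i+1} − x_{i+1}·y_i), indices taken mod 5.
Σ = (-22) + (-50) + (-71) + (-98) + (-28) = -269
Area = |Σ|/2 = 134.5.

134.5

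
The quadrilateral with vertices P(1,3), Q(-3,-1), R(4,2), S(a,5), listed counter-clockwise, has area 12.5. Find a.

The doubled signed area Σ (x_i y_{i+1} − x_{i+1} y_i) is linear in a.
With a=0 it equals 21; the coefficient of a is 1 (from the two edges through S).
So 1·a + 21 = 2·12.5 = 25 ⇒ a = 4.

4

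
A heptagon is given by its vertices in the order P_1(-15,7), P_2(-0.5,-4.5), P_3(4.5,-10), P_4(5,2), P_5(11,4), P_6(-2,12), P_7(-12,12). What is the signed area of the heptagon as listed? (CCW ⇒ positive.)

Apply the shoelace formula: 2A = Σ (x_i·y_{i+1} − x_{i+1}·y_i), indices taken mod 7.
Σ = (71) + (25.25) + (59) + (-2) + (140) + (120) + (96) = 509.25
Signed area = Σ/2 = 254.625 (positive ⇒ counter-clockwise traversal).

254.625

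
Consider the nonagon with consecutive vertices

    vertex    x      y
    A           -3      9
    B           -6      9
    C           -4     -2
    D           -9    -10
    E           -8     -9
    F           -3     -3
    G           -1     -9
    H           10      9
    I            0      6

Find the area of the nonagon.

139

Σ = (27) + (48) + (22) + (1) + (-3) + (24) + (81) + (60) + (18) = 278
Area = |Σ|/2 = 139.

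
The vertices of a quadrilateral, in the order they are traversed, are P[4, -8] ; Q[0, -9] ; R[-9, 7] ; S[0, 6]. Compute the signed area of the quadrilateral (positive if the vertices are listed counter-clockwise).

Apply the surveyor's formula: 2A = Σ (x_i·y_{i+1} − x_{i+1}·y_i), indices taken mod 4.
P→Q: (4)(-9) − (0)(-8) = -36
Q→R: (0)(7) − (-9)(-9) = -81
R→S: (-9)(6) − (0)(7) = -54
S→P: (0)(-8) − (4)(6) = -24
Σ = -195
Signed area = Σ/2 = -97.5 (negative ⇒ clockwise traversal).

-97.5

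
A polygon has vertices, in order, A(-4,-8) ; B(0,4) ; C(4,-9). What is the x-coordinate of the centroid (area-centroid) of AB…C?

0

Apply Gauss's area formula. First the cross-terms c_i = x_i·y_{i+1} − x_{i+1}·y_i:
  -16, -16, -68  ⇒  2A = -100, A = -50.
Then Σ (x_i + x_{i+1})·c_i = 0, so x̄ = 0 / (6·(-50)) = 0.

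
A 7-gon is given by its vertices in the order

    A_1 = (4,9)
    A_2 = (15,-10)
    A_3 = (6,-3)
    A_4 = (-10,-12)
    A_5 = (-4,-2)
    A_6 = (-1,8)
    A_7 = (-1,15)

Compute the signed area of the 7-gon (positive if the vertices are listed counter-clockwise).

-200

Apply the surveyor's formula: 2A = Σ (x_i·y_{i+1} − x_{i+1}·y_i), indices taken mod 7.
Cross-terms: -175, 15, -102, -28, -34, -7, -69  ⇒  Σ = -400
Signed area = Σ/2 = -200 (negative ⇒ clockwise traversal).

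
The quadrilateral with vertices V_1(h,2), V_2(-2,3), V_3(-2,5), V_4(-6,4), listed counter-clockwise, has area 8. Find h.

The doubled signed area Σ (x_i y_{i+1} − x_{i+1} y_i) is linear in h.
With h=0 it equals 10; the coefficient of h is -1 (from the two edges through V_1).
So -1·h + 10 = 2·8 = 16 ⇒ h = -6.

-6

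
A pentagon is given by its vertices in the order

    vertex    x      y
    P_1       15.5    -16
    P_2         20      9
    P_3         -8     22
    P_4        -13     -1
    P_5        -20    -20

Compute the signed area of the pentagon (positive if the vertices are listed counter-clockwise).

P_1→P_2: (15.5)(9) − (20)(-16) = 459.5
P_2→P_3: (20)(22) − (-8)(9) = 512
P_3→P_4: (-8)(-1) − (-13)(22) = 294
P_4→P_5: (-13)(-20) − (-20)(-1) = 240
P_5→P_1: (-20)(-16) − (15.5)(-20) = 630
Σ = 2135.5
Signed area = Σ/2 = 1067.75 (positive ⇒ counter-clockwise traversal).

1067.75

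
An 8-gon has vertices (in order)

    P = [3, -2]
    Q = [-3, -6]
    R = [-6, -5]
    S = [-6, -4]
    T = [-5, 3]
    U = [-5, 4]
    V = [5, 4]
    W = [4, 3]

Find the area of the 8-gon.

76

Apply the shoelace formula: 2A = Σ (x_i·y_{i+1} − x_{i+1}·y_i), indices taken mod 8.
Σ = (-24) + (-21) + (-6) + (-38) + (-5) + (-40) + (-1) + (-17) = -152
Area = |Σ|/2 = 76.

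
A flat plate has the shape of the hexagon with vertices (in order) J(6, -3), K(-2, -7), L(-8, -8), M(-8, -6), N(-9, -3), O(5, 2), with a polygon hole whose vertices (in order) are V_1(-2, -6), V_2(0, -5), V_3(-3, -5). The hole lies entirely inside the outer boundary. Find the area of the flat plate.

80.5

Outer boundary:
Cross-terms: -48, -40, -16, -30, -3, -27  ⇒  Σ = -164
Area = |Σ|/2 = 82.
Hole:
Apply Gauss's area formula: 2A = Σ (x_i·y_{i+1} − x_{i+1}·y_i), indices taken mod 3.
Σ = (10) + (-15) + (8) = 3
Area = |Σ|/2 = 1.5.
Net area = 82 − 1.5 = 80.5.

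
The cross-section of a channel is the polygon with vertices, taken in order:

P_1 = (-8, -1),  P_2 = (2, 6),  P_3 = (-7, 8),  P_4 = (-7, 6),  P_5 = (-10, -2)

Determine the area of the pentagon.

P_1→P_2: (-8)(6) − (2)(-1) = -46
P_2→P_3: (2)(8) − (-7)(6) = 58
P_3→P_4: (-7)(6) − (-7)(8) = 14
P_4→P_5: (-7)(-2) − (-10)(6) = 74
P_5→P_1: (-10)(-1) − (-8)(-2) = -6
Σ = 94
Area = |Σ|/2 = 47.

47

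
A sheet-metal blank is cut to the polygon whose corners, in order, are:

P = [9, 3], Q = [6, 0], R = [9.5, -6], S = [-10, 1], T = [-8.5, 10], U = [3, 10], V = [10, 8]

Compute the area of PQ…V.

Apply the shoelace formula: 2A = Σ (x_i·y_{i+1} − x_{i+1}·y_i), indices taken mod 7.
Cross-terms: -18, -36, -50.5, -91.5, -115, -76, -42  ⇒  Σ = -429
Area = |Σ|/2 = 214.5.

214.5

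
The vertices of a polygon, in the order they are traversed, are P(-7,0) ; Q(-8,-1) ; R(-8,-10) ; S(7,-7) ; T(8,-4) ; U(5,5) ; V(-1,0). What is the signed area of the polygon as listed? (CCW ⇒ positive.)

149

Apply the surveyor's formula: 2A = Σ (x_i·y_{i+1} − x_{i+1}·y_i), indices taken mod 7.
Σ = (7) + (72) + (126) + (28) + (60) + (5) + (0) = 298
Signed area = Σ/2 = 149 (positive ⇒ counter-clockwise traversal).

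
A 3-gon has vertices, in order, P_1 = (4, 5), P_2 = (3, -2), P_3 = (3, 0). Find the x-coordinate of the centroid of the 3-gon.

Apply Gauss's area formula. First the cross-terms c_i = x_i·y_{i+1} − x_{i+1}·y_i:
  -23, 6, 15  ⇒  2A = -2, A = -1.
Then Σ (x_i + x_{i+1})·c_i = -20, so x̄ = -20 / (6·(-1)) = 10/3.

10/3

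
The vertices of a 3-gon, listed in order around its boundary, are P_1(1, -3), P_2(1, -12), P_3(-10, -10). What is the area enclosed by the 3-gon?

Apply the surveyor's formula: 2A = Σ (x_i·y_{i+1} − x_{i+1}·y_i), indices taken mod 3.
P_1→P_2: (1)(-12) − (1)(-3) = -9
P_2→P_3: (1)(-10) − (-10)(-12) = -130
P_3→P_1: (-10)(-3) − (1)(-10) = 40
Σ = -99
Area = |Σ|/2 = 49.5.

49.5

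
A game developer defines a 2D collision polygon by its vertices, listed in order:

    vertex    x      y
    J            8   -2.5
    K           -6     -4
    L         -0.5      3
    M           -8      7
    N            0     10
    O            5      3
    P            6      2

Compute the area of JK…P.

J→K: (8)(-4) − (-6)(-2.5) = -47
K→L: (-6)(3) − (-0.5)(-4) = -20
L→M: (-0.5)(7) − (-8)(3) = 20.5
M→N: (-8)(10) − (0)(7) = -80
N→O: (0)(3) − (5)(10) = -50
O→P: (5)(2) − (6)(3) = -8
P→J: (6)(-2.5) − (8)(2) = -31
Σ = -215.5
Area = |Σ|/2 = 107.75.

107.75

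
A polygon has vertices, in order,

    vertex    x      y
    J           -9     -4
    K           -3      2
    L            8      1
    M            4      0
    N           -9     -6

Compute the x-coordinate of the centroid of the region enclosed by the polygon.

Apply Gauss's area formula. First the cross-terms c_i = x_i·y_{i+1} − x_{i+1}·y_i:
  -30, -19, -4, -24, -18  ⇒  2A = -95, A = -47.5.
Then Σ (x_i + x_{i+1})·c_i = 661, so x̄ = 661 / (6·(-47.5)) = -661/285.

-661/285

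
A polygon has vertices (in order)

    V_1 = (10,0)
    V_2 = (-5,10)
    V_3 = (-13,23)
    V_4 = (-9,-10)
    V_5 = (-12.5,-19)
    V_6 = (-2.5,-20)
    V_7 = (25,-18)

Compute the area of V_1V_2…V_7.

712.75

Apply the shoelace formula: 2A = Σ (x_i·y_{i+1} − x_{i+1}·y_i), indices taken mod 7.
V_1→V_2: (10)(10) − (-5)(0) = 100
V_2→V_3: (-5)(23) − (-13)(10) = 15
V_3→V_4: (-13)(-10) − (-9)(23) = 337
V_4→V_5: (-9)(-19) − (-12.5)(-10) = 46
V_5→V_6: (-12.5)(-20) − (-2.5)(-19) = 202.5
V_6→V_7: (-2.5)(-18) − (25)(-20) = 545
V_7→V_1: (25)(0) − (10)(-18) = 180
Σ = 1425.5
Area = |Σ|/2 = 712.75.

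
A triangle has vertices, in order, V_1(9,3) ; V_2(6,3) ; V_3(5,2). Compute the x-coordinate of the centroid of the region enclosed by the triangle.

Apply the shoelace formula. First the cross-terms c_i = x_i·y_{i+1} − x_{i+1}·y_i:
  9, -3, -3  ⇒  2A = 3, A = 1.5.
Then Σ (x_i + x_{i+1})·c_i = 60, so x̄ = 60 / (6·1.5) = 20/3.

20/3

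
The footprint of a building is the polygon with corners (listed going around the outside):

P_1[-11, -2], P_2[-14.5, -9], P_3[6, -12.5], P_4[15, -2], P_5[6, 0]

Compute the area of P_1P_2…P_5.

Cross-terms: 70, 235.25, 175.5, 12, -12  ⇒  Σ = 480.75
Area = |Σ|/2 = 240.375.

240.375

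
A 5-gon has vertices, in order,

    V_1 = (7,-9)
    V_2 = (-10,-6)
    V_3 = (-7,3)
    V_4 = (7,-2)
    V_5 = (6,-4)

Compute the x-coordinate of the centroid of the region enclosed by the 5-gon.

Apply Gauss's area formula. First the cross-terms c_i = x_i·y_{i+1} − x_{i+1}·y_i:
  -132, -72, -7, -16, -26  ⇒  2A = -253, A = -126.5.
Then Σ (x_i + x_{i+1})·c_i = 1074, so x̄ = 1074 / (6·(-126.5)) = -358/253.

-358/253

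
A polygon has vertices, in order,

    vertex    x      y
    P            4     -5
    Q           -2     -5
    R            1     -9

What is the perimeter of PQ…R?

|PQ| = √((-6)² + (0)²) = √36 = 6
|QR| = √((3)² + (-4)²) = √25 = 5
|RP| = √((3)² + (4)²) = √25 = 5
Perimeter = 6 + 5 + 5 = 16.

16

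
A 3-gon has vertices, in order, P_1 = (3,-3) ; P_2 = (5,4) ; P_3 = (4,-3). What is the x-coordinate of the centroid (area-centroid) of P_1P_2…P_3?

4

Apply the shoelace (surveyor's) formula. First the cross-terms c_i = x_i·y_{i+1} − x_{i+1}·y_i:
  27, -31, -3  ⇒  2A = -7, A = -3.5.
Then Σ (x_i + x_{i+1})·c_i = -84, so x̄ = -84 / (6·(-3.5)) = 4.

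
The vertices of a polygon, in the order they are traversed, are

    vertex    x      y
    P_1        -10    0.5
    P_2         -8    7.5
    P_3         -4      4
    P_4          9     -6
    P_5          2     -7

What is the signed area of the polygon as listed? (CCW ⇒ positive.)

-102.5

Σ = (-71) + (-2) + (-12) + (-51) + (-69) = -205
Signed area = Σ/2 = -102.5 (negative ⇒ clockwise traversal).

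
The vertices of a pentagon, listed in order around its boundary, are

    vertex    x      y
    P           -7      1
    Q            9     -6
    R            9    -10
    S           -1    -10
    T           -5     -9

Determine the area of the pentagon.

Apply the shoelace formula: 2A = Σ (x_i·y_{i+1} − x_{i+1}·y_i), indices taken mod 5.
Σ = (33) + (-36) + (-100) + (-41) + (-68) = -212
Area = |Σ|/2 = 106.

106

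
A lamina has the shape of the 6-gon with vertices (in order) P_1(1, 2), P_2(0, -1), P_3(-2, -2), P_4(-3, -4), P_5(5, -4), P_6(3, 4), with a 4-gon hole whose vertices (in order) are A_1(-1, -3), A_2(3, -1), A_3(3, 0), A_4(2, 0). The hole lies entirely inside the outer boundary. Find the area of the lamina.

Outer boundary:
Apply the surveyor's formula: 2A = Σ (x_i·y_{i+1} − x_{i+1}·y_i), indices taken mod 6.
Σ = (-1) + (-2) + (2) + (32) + (32) + (2) = 65
Area = |Σ|/2 = 32.5.
Hole:
Apply the shoelace formula: 2A = Σ (x_i·y_{i+1} − x_{i+1}·y_i), indices taken mod 4.
Σ = (10) + (3) + (0) + (-6) = 7
Area = |Σ|/2 = 3.5.
Net area = 32.5 − 3.5 = 29.

29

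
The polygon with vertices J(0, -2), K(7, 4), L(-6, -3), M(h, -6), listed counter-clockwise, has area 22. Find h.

-9

Write out the shoelace sum; only the two edges meeting at M involve h:
2·Area = [((-6)·(-6) − h·(-3)) + (h·(-2) − 0·(-6))] + 17
       = 1·h + 53 = 44
⇒ h = -9.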